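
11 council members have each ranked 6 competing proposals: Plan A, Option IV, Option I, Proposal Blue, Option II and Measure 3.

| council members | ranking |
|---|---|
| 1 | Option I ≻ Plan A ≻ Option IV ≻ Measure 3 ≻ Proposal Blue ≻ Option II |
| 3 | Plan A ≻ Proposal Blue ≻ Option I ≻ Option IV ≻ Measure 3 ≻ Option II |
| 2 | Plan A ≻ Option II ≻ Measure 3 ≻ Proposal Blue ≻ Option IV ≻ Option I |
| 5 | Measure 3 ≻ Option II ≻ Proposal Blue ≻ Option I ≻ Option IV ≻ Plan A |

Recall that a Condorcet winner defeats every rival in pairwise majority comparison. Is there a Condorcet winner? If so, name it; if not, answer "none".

none

Pairwise majorities:
Plan A vs Option IV: 1+3+2 = 6 for Plan A, 5 for Option IV — Plan A by 6–5.
Plan A vs Option I: Option I wins 6–5.
Plan A vs Proposal Blue: Plan A is ranked higher on 1+3+2 = 6 ballots, Proposal Blue on 5. Plan A wins 6–5.
Plan A vs Option II: Plan A is ranked higher on 1+3+2 = 6 ballots, Option II on 5. Plan A wins 6–5.
Plan A vs Measure 3: Plan A wins 6–5.
Option IV–Option I: Option I 9–2.
Option IV vs Proposal Blue: Proposal Blue, 10–1.
Option IV–Option II: Option II 7–4.
Option IV vs Measure 3: Measure 3 wins 7–4.
Option I vs Proposal Blue: Proposal Blue, 10–1.
Option I vs Option II: Option II wins 7–4.
Option I–Measure 3: Measure 3 7–4.
Proposal Blue–Option II: Option II 7–4.
Proposal Blue vs Measure 3: 3 for Proposal Blue, 8 for Measure 3 — Measure 3 by 8–3.
Option II vs Measure 3: Measure 3, 9–2.
Every option loses at least once (Plan A loses to Option I; Option IV loses to Plan A; Option I loses to Proposal Blue; Proposal Blue loses to Plan A; Option II loses to Plan A; Measure 3 loses to Plan A). The majority relation contains the cycle Plan A > Proposal Blue > Option I > Plan A, so there is no Condorcet winner.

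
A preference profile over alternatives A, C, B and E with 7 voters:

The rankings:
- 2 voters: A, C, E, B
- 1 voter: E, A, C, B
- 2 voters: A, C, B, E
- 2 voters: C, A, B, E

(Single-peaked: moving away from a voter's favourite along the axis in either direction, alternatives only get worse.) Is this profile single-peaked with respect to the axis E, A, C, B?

Axis positions: E=1, A=2, C=3, B=4.
Type 1 (peak A at position 2): ranking walks positions 2-3-1-4, expanding outward from the peak — single-peaked.
Type 2 (peak E at position 1): ranking walks positions 1-2-3-4, expanding outward from the peak — single-peaked.
Type 3 (peak A at position 2): ranking walks positions 2-3-4-1, expanding outward from the peak — single-peaked.
Type 4 (peak C at position 3): ranking walks positions 3-2-4-1, expanding outward from the peak — single-peaked.
Every ranking is single-peaked on this axis.

yes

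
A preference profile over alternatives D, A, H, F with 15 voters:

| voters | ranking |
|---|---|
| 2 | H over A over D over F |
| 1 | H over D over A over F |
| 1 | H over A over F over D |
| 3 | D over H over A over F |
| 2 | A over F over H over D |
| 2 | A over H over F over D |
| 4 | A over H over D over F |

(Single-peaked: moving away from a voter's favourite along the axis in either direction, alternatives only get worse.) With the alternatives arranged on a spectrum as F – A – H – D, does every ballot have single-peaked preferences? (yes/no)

yes

Axis positions: F=1, A=2, H=3, D=4.
Ballot type 1 (peak H at position 3): ranking walks positions 3-2-4-1, expanding outward from the peak — single-peaked.
Ballot type 2 (peak H at position 3): ranking walks positions 3-4-2-1, expanding outward from the peak — single-peaked.
Ballot type 3 (peak H at position 3): ranking walks positions 3-2-1-4, expanding outward from the peak — single-peaked.
Ballot type 4 (peak D at position 4): ranking walks positions 4-3-2-1, expanding outward from the peak — single-peaked.
Ballot type 5 (peak A at position 2): ranking walks positions 2-1-3-4, expanding outward from the peak — single-peaked.
Ballot type 6 (peak A at position 2): ranking walks positions 2-3-1-4, expanding outward from the peak — single-peaked.
Ballot type 7 (peak A at position 2): ranking walks positions 2-3-4-1, expanding outward from the peak — single-peaked.
Every ranking is single-peaked on this axis.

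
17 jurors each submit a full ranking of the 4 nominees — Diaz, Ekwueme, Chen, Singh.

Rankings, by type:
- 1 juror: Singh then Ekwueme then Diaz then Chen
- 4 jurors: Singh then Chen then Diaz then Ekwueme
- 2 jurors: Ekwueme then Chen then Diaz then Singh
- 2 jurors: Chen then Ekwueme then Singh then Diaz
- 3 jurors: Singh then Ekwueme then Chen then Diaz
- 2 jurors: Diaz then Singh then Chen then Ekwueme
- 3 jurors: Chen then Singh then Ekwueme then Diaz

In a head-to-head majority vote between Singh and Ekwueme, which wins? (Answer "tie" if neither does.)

Singh

Ballots ranking Singh above Ekwueme: 1 + 4 + 3 + 2 + 3 = 13.
Ballots ranking Ekwueme above Singh: 17 − 13 = 4.
Singh wins the head-to-head 13–4.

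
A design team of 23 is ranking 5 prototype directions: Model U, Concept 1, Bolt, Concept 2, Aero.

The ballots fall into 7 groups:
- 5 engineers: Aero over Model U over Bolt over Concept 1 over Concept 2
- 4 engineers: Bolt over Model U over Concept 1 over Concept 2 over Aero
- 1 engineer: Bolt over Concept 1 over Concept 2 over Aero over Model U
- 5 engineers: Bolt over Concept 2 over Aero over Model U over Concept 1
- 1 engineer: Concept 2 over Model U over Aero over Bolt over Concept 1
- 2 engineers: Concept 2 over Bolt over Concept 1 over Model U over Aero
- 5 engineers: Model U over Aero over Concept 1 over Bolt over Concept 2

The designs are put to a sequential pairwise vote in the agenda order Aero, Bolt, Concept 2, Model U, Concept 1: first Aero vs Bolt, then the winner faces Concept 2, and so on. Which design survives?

Bolt

Round 1: Aero vs Bolt — 11–12, Bolt advances.
Round 2: Bolt vs Concept 2 — 20–3, Bolt advances.
Round 3: Bolt vs Model U — 12–11, Bolt advances.
Round 4: Bolt vs Concept 1 — 18–5, Bolt advances.
Bolt survives the agenda.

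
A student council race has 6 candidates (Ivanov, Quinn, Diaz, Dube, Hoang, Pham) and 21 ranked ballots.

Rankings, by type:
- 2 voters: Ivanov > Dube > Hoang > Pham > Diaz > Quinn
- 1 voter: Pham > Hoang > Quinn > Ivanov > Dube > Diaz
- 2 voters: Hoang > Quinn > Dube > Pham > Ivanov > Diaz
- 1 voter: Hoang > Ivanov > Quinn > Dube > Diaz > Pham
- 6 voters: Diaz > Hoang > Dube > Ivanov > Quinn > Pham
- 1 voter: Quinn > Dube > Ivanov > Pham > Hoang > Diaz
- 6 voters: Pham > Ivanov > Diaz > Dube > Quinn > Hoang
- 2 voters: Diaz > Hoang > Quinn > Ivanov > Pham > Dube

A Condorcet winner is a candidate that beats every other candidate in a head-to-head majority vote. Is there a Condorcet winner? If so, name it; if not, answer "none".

Head-to-head results (21 voters):
Ivanov vs Quinn: 2+1+6+6 = 15 for Ivanov, 6 for Quinn — Ivanov by 15–6.
Ivanov vs Diaz: Ivanov wins 13–8.
Ivanov vs Dube: Ivanov preferred on 2+1+1+6+2 = 12 ballots; Ivanov wins 12–9.
Ivanov vs Hoang: Hoang wins 12–9.
Ivanov vs Pham: 2+1+6+1+2 = 12 for Ivanov, 9 for Pham — Ivanov by 12–9.
Quinn vs Diaz: 1+2+1+1 = 5 for Quinn, 16 for Diaz — Diaz by 16–5.
Quinn vs Dube: 7 to 14, Dube.
Quinn vs Hoang: Hoang wins 14–7.
Quinn vs Pham: Quinn wins 12–9.
Diaz–Dube: Diaz 14–7.
Diaz vs Hoang: Diaz, 14–7.
Diaz vs Pham: Pham wins 12–9.
Dube vs Hoang: 9 to 12, Hoang.
Dube–Pham: Dube 12–9.
Hoang vs Pham: Hoang is ranked higher on 2+2+1+6+2 = 13 ballots, Pham on 8. Hoang wins 13–8.
No candidate is unbeaten: Ivanov loses to Hoang; Quinn loses to Ivanov; Diaz loses to Ivanov; Dube loses to Ivanov; Hoang loses to Diaz; Pham loses to Ivanov. In particular Ivanov beats Diaz beats Hoang beats Ivanov is a majority cycle — no Condorcet winner exists.

none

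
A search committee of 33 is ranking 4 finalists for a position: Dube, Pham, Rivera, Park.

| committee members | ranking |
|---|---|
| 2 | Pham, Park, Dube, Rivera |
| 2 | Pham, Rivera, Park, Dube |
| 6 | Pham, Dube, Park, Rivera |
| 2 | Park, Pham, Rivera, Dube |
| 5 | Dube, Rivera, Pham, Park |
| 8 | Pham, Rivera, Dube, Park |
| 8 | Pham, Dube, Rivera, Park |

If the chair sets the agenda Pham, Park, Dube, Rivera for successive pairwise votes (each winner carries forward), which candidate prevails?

Round 1: Pham vs Park — 31–2, Pham advances.
Round 2: Pham vs Dube — 28–5, Pham advances.
Round 3: Pham vs Rivera — 28–5, Pham advances.
The agenda winner is Pham.

Pham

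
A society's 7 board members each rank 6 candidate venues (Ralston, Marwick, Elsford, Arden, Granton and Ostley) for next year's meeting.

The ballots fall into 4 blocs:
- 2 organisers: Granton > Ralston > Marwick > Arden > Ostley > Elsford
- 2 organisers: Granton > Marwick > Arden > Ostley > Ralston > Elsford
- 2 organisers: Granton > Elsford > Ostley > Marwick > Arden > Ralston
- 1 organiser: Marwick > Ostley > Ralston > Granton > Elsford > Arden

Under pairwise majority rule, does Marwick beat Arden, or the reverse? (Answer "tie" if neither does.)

Ballots ranking Marwick above Arden: 2 + 2 + 2 + 1 = 7.
Ballots ranking Arden above Marwick: 7 − 7 = 0.
Marwick wins the head-to-head 7–0.

Marwick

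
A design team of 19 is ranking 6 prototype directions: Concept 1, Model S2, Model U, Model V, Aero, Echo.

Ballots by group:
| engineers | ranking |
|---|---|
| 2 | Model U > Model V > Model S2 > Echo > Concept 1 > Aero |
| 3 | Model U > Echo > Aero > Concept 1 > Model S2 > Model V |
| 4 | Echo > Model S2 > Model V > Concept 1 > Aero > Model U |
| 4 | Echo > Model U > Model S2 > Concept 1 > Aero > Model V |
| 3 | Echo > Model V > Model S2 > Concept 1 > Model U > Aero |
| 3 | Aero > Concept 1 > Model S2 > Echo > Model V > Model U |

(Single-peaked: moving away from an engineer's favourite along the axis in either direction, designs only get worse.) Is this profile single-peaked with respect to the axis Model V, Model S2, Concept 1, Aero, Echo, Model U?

no

Axis positions: Model V=1, Model S2=2, Concept 1=3, Aero=4, Echo=5, Model U=6.
Group 1: ranking walks positions 6-1-2-5-3-4; Model V is ranked above Echo even though Echo lies between Model V and the peak Model U on the axis — preferences dip and rise again. Not single-peaked.
Group 2 (peak Model U at position 6): ranking walks positions 6-5-4-3-2-1, expanding outward from the peak — single-peaked.
Group 3: ranking walks positions 5-2-1-3-4-6; Model S2 is ranked above Aero even though Aero lies between Model S2 and the peak Echo on the axis — preferences dip and rise again. Not single-peaked.
Group 4: ranking walks positions 5-6-2-3-4-1; Model S2 is ranked above Aero even though Aero lies between Model S2 and the peak Echo on the axis — preferences dip and rise again. Not single-peaked.
Group 5: ranking walks positions 5-1-2-3-6-4; Model V is ranked above Aero even though Aero lies between Model V and the peak Echo on the axis — preferences dip and rise again. Not single-peaked.
Group 6 (peak Aero at position 4): ranking walks positions 4-3-2-5-1-6, expanding outward from the peak — single-peaked.
Group 1 violates single-peakedness, so the profile is not single-peaked on this axis.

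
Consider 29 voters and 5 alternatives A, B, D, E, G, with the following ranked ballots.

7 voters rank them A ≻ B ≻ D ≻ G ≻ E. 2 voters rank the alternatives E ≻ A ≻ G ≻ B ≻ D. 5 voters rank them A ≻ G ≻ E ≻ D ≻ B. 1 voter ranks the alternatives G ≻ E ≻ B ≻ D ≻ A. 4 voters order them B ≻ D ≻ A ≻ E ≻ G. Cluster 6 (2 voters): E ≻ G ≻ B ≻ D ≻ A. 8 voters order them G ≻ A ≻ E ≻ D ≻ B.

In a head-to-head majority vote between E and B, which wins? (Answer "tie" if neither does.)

E

Ballots ranking E above B: 2 + 5 + 1 + 2 + 8 = 18.
Ballots ranking B above E: 29 − 18 = 11.
E wins the head-to-head 18–11.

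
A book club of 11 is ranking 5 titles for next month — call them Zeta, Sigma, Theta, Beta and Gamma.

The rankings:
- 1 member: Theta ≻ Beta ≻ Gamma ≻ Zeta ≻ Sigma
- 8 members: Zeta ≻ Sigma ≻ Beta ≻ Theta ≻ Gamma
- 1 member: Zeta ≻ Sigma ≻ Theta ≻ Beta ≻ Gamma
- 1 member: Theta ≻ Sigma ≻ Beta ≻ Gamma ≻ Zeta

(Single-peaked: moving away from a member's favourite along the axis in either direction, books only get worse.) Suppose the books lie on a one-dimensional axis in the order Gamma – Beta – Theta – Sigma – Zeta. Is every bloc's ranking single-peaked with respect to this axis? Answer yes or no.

no

Axis positions: Gamma=1, Beta=2, Theta=3, Sigma=4, Zeta=5.
Bloc 1: ranking walks positions 3-2-1-5-4; Zeta is ranked above Sigma even though Sigma lies between Zeta and the peak Theta on the axis — preferences dip and rise again. Not single-peaked.
Bloc 2: ranking walks positions 5-4-2-3-1; Beta is ranked above Theta even though Theta lies between Beta and the peak Zeta on the axis — preferences dip and rise again. Not single-peaked.
Bloc 3 (peak Zeta at position 5): ranking walks positions 5-4-3-2-1, expanding outward from the peak — single-peaked.
Bloc 4 (peak Theta at position 3): ranking walks positions 3-4-2-1-5, expanding outward from the peak — single-peaked.
Bloc 1 violates single-peakedness, so the profile is not single-peaked on this axis.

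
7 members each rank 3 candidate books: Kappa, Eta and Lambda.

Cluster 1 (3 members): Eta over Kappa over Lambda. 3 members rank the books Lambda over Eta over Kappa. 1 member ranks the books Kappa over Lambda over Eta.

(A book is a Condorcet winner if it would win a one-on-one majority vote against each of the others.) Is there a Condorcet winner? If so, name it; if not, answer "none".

none

Head-to-head results (7 members):
Kappa vs Eta: Kappa preferred on 1 ballot; Eta wins 6–1.
Kappa–Lambda: Kappa 4–3.
Eta–Lambda: Lambda 4–3.
No book is unbeaten: Kappa loses to Eta; Eta loses to Lambda; Lambda loses to Kappa. In particular Kappa → Lambda → Eta → Kappa is a majority cycle — no Condorcet winner exists.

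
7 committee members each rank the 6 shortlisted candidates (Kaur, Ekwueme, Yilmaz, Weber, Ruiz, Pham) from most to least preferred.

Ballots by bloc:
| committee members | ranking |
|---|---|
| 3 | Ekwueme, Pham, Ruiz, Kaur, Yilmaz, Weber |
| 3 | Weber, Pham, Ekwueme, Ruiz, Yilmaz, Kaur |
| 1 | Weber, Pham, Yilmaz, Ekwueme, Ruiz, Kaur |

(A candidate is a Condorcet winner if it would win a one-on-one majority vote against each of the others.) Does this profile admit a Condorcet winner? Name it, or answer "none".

Head-to-head results (7 committee members):
Kaur vs Ekwueme: Kaur preferred on 0 ballots; Ekwueme wins 7–0.
Kaur vs Yilmaz: Kaur preferred on 3 ballots; Yilmaz wins 4–3.
Kaur vs Weber: 3 to 4, Weber.
Kaur vs Ruiz: Kaur preferred on 0 ballots; Ruiz wins 7–0.
Kaur vs Pham: 0 for Kaur, 7 for Pham — Pham by 7–0.
Ekwueme vs Yilmaz: Ekwueme is ranked higher on 3+3 = 6 ballots, Yilmaz on 1. Ekwueme wins 6–1.
Ekwueme vs Weber: Ekwueme preferred on 3 ballots; Weber wins 4–3.
Ekwueme vs Ruiz: Ekwueme preferred on 3+3+1 = 7 ballots; Ekwueme wins 7–0.
Ekwueme vs Pham: Ekwueme is ranked higher on 3 ballots, Pham on 4. Pham wins 4–3.
Yilmaz vs Weber: 3 for Yilmaz, 4 for Weber — Weber by 4–3.
Yilmaz vs Ruiz: Yilmaz is ranked higher on 1 ballot, Ruiz on 6. Ruiz wins 6–1.
Yilmaz vs Pham: 0 to 7, Pham.
Weber vs Ruiz: Weber is ranked higher on 3+1 = 4 ballots, Ruiz on 3. Weber wins 4–3.
Weber vs Pham: Weber preferred on 3+1 = 4 ballots; Weber wins 4–3.
Ruiz vs Pham: 0 for Ruiz, 7 for Pham — Pham by 7–0.
Weber beats each of Kaur, Ekwueme, Yilmaz, Ruiz, Pham — Weber is the Condorcet winner.

Weber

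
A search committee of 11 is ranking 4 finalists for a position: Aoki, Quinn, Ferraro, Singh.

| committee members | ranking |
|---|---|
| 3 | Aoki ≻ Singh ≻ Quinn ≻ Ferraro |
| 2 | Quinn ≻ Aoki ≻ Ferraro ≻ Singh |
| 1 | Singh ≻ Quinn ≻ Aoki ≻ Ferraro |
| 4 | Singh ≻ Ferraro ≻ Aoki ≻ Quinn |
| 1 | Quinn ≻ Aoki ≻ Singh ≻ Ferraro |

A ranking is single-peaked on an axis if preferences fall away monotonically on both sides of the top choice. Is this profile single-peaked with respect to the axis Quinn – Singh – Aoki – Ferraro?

no

Axis positions: Quinn=1, Singh=2, Aoki=3, Ferraro=4.
Type 1 (peak Aoki at position 3): ranking walks positions 3-2-1-4, expanding outward from the peak — single-peaked.
Type 2: ranking walks positions 1-3-4-2; Aoki is ranked above Singh even though Singh lies between Aoki and the peak Quinn on the axis — preferences dip and rise again. Not single-peaked.
Type 3 (peak Singh at position 2): ranking walks positions 2-1-3-4, expanding outward from the peak — single-peaked.
Type 4: ranking walks positions 2-4-3-1; Ferraro is ranked above Aoki even though Aoki lies between Ferraro and the peak Singh on the axis — preferences dip and rise again. Not single-peaked.
Type 5: ranking walks positions 1-3-2-4; Aoki is ranked above Singh even though Singh lies between Aoki and the peak Quinn on the axis — preferences dip and rise again. Not single-peaked.
Type 2 violates single-peakedness, so the profile is not single-peaked on this axis.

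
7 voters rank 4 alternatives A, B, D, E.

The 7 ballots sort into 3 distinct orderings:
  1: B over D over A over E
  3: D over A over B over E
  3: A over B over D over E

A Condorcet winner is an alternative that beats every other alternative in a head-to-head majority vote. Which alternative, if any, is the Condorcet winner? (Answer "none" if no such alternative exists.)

none

Pairwise majorities:
A vs B: A wins 6–1.
A–D: D 4–3.
A vs E: A wins 7–0.
B vs D: B wins 4–3.
B vs E: B, 7–0.
D–E: D 7–0.
Each alternative drops at least one matchup (A loses to D; B loses to A; D loses to B; E loses to A); the cycle A → B → D → A rules out a Condorcet winner.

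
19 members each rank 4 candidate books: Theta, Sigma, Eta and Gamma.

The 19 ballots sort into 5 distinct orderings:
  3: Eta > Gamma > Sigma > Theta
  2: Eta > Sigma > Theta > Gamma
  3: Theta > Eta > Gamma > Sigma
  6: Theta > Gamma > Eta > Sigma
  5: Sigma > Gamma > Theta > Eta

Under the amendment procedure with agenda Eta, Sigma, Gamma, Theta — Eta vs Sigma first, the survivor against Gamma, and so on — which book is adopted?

Theta

Round 1: Eta vs Sigma — 14–5, Eta advances.
Round 2: Eta vs Gamma — 8–11, Gamma advances.
Round 3: Gamma vs Theta — 8–11, Theta advances.
The agenda winner is Theta.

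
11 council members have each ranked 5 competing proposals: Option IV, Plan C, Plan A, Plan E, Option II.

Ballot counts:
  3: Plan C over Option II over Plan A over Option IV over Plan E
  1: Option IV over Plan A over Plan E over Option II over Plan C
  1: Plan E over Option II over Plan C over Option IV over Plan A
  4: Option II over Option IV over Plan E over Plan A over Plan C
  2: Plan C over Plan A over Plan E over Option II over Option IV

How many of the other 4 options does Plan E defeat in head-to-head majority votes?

Plan E against each rival (11 council members):
Plan E vs Option IV: 1+2 = 3 for Plan E, 8 for Option IV — Option IV by 8–3.
Plan E vs Plan C: Plan E is ranked higher on 1+1+4 = 6 ballots, Plan C on 5. Plan E wins 6–5.
Plan E vs Plan A: Plan E preferred on 1+4 = 5 ballots; Plan A wins 6–5.
Plan E vs Option II: Plan E preferred on 1+1+2 = 4 ballots; Option II wins 7–4.
Plan E beats Plan C; loses to Option IV, Plan A, Option II — 1 pairwise win.

1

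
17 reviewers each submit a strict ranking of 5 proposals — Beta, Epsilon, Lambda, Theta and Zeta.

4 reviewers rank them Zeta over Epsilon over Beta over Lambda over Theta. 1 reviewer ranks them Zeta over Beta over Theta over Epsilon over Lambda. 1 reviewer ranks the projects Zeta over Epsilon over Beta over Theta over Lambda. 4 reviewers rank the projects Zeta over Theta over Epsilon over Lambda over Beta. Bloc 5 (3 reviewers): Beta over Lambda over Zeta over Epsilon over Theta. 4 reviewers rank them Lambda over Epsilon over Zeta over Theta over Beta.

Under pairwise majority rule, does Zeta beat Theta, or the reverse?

Ballots ranking Zeta above Theta: 4 + 1 + 1 + 4 + 3 + 4 = 17.
Ballots ranking Theta above Zeta: 17 − 17 = 0.
Zeta wins the head-to-head 17–0.

Zeta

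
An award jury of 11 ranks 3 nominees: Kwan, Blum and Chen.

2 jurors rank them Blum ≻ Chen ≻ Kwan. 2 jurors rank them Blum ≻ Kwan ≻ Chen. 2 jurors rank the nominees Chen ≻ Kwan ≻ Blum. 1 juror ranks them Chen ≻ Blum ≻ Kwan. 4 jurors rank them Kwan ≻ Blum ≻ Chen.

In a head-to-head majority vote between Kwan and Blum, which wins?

Kwan

Ballots ranking Kwan above Blum: 2 + 4 = 6.
Ballots ranking Blum above Kwan: 11 − 6 = 5.
Kwan wins the head-to-head 6–5.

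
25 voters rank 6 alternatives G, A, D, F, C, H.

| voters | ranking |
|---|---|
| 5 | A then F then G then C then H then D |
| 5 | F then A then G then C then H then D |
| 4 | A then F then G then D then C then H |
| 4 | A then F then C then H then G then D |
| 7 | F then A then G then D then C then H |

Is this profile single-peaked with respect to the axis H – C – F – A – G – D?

Axis positions: H=1, C=2, F=3, A=4, G=5, D=6.
Bloc 1 (peak A at position 4): ranking walks positions 4-3-5-2-1-6, expanding outward from the peak — single-peaked.
Bloc 2 (peak F at position 3): ranking walks positions 3-4-5-2-1-6, expanding outward from the peak — single-peaked.
Bloc 3 (peak A at position 4): ranking walks positions 4-3-5-6-2-1, expanding outward from the peak — single-peaked.
Bloc 4 (peak A at position 4): ranking walks positions 4-3-2-1-5-6, expanding outward from the peak — single-peaked.
Bloc 5 (peak F at position 3): ranking walks positions 3-4-5-6-2-1, expanding outward from the peak — single-peaked.
Every ranking is single-peaked on this axis.

yes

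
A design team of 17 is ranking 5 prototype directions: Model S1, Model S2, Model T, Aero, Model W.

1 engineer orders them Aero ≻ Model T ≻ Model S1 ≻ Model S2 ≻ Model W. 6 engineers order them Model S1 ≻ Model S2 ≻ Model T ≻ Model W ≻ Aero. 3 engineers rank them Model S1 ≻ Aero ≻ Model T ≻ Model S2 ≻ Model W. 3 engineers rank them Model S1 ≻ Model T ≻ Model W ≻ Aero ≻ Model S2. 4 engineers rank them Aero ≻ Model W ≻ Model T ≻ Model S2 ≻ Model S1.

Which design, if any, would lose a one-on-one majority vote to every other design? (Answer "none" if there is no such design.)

none

Pairwise majorities:
Model S1 vs Model S2: Model S1 is ranked higher on 1+6+3+3 = 13 ballots, Model S2 on 4. Model S1 wins 13–4.
Model S1–Model T: Model S1 12–5.
Model S1 vs Aero: 6+3+3 = 12 for Model S1, 5 for Aero — Model S1 by 12–5.
Model S1 vs Model W: 1+6+3+3 = 13 for Model S1, 4 for Model W — Model S1 by 13–4.
Model S2–Model T: Model T 11–6.
Model S2 vs Aero: Aero, 11–6.
Model S2 vs Model W: Model S2, 10–7.
Model T–Aero: Model T 9–8.
Model T vs Model W: Model T, 13–4.
Aero vs Model W: Model W wins 9–8.
No design is winless: Model S1 beats Model S2; Model S2 beats Model W; Model T beats Model S2; Aero beats Model S2; Model W beats Aero. There is no Condorcet loser.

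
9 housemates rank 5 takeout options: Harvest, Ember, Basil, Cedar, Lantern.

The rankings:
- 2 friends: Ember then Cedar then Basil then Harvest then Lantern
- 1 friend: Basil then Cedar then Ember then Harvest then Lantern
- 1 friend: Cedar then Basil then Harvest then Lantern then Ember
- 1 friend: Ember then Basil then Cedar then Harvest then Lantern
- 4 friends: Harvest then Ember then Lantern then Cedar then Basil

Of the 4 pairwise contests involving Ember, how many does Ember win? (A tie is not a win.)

3

Ember against each rival (9 friends):
Ember vs Harvest: 4 to 5, Harvest.
Ember vs Basil: Ember, 7–2.
Ember vs Cedar: Ember is ranked higher on 2+1+4 = 7 ballots, Cedar on 2. Ember wins 7–2.
Ember vs Lantern: 2+1+1+4 = 8 for Ember, 1 for Lantern — Ember by 8–1.
Ember beats Basil, Cedar, Lantern; loses to Harvest — 3 pairwise wins.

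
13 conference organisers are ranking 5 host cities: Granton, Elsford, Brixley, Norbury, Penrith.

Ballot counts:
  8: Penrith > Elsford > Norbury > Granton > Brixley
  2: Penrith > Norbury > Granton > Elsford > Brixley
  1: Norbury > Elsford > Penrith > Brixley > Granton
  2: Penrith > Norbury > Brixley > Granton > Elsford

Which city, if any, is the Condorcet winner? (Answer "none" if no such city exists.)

Penrith

Pairwise majorities:
Granton vs Elsford: 4 to 9, Elsford.
Granton vs Brixley: 10 to 3, Granton.
Granton vs Norbury: Granton is ranked higher on 0 ballots, Norbury on 13. Norbury wins 13–0.
Granton vs Penrith: 0 to 13, Penrith.
Elsford vs Brixley: Elsford is ranked higher on 8+2+1 = 11 ballots, Brixley on 2. Elsford wins 11–2.
Elsford vs Norbury: Elsford preferred on 8 ballots; Elsford wins 8–5.
Elsford vs Penrith: 1 for Elsford, 12 for Penrith — Penrith by 12–1.
Brixley vs Norbury: Brixley is ranked higher on 0 ballots, Norbury on 13. Norbury wins 13–0.
Brixley vs Penrith: Brixley preferred on 0 ballots; Penrith wins 13–0.
Norbury vs Penrith: 1 for Norbury, 12 for Penrith — Penrith by 12–1.
Penrith defeats every rival head-to-head and is the Condorcet winner.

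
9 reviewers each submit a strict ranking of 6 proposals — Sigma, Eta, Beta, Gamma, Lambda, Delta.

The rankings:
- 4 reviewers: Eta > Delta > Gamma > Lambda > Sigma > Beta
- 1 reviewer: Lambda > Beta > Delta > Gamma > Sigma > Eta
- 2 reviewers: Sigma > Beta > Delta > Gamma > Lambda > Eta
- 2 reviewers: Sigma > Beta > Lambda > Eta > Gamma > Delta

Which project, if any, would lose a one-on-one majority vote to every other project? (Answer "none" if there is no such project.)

Pairwise majorities:
Sigma vs Eta: Sigma preferred on 1+2+2 = 5 ballots; Sigma wins 5–4.
Sigma vs Beta: Sigma wins 8–1.
Sigma vs Gamma: 4 to 5, Gamma.
Sigma vs Lambda: 2+2 = 4 for Sigma, 5 for Lambda — Lambda by 5–4.
Sigma vs Delta: Sigma is ranked higher on 2+2 = 4 ballots, Delta on 5. Delta wins 5–4.
Eta vs Beta: 4 to 5, Beta.
Eta vs Gamma: Eta is ranked higher on 4+2 = 6 ballots, Gamma on 3. Eta wins 6–3.
Eta vs Lambda: Eta is ranked higher on 4 ballots, Lambda on 5. Lambda wins 5–4.
Eta–Delta: Eta 6–3.
Beta vs Gamma: Beta, 5–4.
Beta vs Lambda: 4 to 5, Lambda.
Beta vs Delta: Beta is ranked higher on 1+2+2 = 5 ballots, Delta on 4. Beta wins 5–4.
Gamma vs Lambda: 6 to 3, Gamma.
Gamma vs Delta: Delta wins 7–2.
Lambda vs Delta: Lambda preferred on 1+2 = 3 ballots; Delta wins 6–3.
Each project has at least one pairwise win (Sigma beats Eta; Eta beats Gamma; Beta beats Eta; Gamma beats Sigma; Lambda beats Sigma; Delta beats Sigma) — no Condorcet loser.

none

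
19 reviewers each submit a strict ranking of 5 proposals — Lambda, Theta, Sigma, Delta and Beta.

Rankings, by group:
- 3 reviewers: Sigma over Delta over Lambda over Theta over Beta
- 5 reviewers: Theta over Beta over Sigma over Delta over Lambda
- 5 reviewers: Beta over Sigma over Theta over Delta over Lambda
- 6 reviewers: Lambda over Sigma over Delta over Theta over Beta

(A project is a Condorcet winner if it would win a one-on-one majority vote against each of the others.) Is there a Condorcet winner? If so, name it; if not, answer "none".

Head-to-head results (19 reviewers):
Lambda–Theta: Theta 10–9.
Lambda vs Sigma: Lambda is ranked higher on 6 ballots, Sigma on 13. Sigma wins 13–6.
Lambda vs Delta: Delta wins 13–6.
Lambda vs Beta: 3+6 = 9 for Lambda, 10 for Beta — Beta by 10–9.
Theta vs Sigma: Sigma, 14–5.
Theta vs Delta: Theta wins 10–9.
Theta vs Beta: Theta, 14–5.
Sigma vs Delta: Sigma preferred on 3+5+5+6 = 19 ballots; Sigma wins 19–0.
Sigma vs Beta: Sigma preferred on 3+6 = 9 ballots; Beta wins 10–9.
Delta vs Beta: Beta, 10–9.
Every project loses at least once (Lambda loses to Theta; Theta loses to Sigma; Sigma loses to Beta; Delta loses to Theta; Beta loses to Theta). The majority relation contains the cycle Theta → Beta → Sigma → Theta, so there is no Condorcet winner.

none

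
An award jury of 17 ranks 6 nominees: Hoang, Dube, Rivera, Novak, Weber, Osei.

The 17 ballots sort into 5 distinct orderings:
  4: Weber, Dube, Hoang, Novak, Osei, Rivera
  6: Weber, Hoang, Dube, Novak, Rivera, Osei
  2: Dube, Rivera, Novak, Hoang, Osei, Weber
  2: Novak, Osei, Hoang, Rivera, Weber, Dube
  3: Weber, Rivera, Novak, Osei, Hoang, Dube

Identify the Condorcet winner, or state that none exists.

Head-to-head results (17 jurors):
Hoang vs Dube: Hoang, 11–6.
Hoang–Rivera: Hoang 12–5.
Hoang vs Novak: 10 to 7, Hoang.
Hoang vs Weber: Weber wins 13–4.
Hoang vs Osei: 4+6+2 = 12 for Hoang, 5 for Osei — Hoang by 12–5.
Dube vs Rivera: Dube wins 12–5.
Dube–Novak: Dube 12–5.
Dube vs Weber: Weber, 15–2.
Dube vs Osei: Dube preferred on 4+6+2 = 12 ballots; Dube wins 12–5.
Rivera–Novak: Novak 12–5.
Rivera vs Weber: 2+2 = 4 for Rivera, 13 for Weber — Weber by 13–4.
Rivera vs Osei: 6+2+3 = 11 for Rivera, 6 for Osei — Rivera by 11–6.
Novak vs Weber: Weber, 13–4.
Novak vs Osei: Novak is ranked higher on 4+6+2+2+3 = 17 ballots, Osei on 0. Novak wins 17–0.
Weber–Osei: Weber 13–4.
Only Weber has no losses; Weber is the Condorcet winner.

Weber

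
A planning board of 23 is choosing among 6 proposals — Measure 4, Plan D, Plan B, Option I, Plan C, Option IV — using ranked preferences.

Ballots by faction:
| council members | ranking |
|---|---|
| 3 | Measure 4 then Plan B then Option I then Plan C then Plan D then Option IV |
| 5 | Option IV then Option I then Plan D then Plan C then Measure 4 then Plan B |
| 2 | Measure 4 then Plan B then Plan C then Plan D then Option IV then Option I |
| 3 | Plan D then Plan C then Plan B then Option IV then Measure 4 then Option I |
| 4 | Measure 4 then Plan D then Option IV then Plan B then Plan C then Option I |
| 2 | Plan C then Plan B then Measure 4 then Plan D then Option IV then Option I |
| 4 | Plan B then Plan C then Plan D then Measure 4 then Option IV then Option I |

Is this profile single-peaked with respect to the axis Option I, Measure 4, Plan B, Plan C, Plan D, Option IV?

no

Axis positions: Option I=1, Measure 4=2, Plan B=3, Plan C=4, Plan D=5, Option IV=6.
Faction 1 (peak Measure 4 at position 2): ranking walks positions 2-3-1-4-5-6, expanding outward from the peak — single-peaked.
Faction 2: ranking walks positions 6-1-5-4-2-3; Option I is ranked above Plan D even though Plan D lies between Option I and the peak Option IV on the axis — preferences dip and rise again. Not single-peaked.
Faction 3 (peak Measure 4 at position 2): ranking walks positions 2-3-4-5-6-1, expanding outward from the peak — single-peaked.
Faction 4 (peak Plan D at position 5): ranking walks positions 5-4-3-6-2-1, expanding outward from the peak — single-peaked.
Faction 5: ranking walks positions 2-5-6-3-4-1; Plan D is ranked above Plan B even though Plan B lies between Plan D and the peak Measure 4 on the axis — preferences dip and rise again. Not single-peaked.
Faction 6 (peak Plan C at position 4): ranking walks positions 4-3-2-5-6-1, expanding outward from the peak — single-peaked.
Faction 7 (peak Plan B at position 3): ranking walks positions 3-4-5-2-6-1, expanding outward from the peak — single-peaked.
Faction 2 violates single-peakedness, so the profile is not single-peaked on this axis.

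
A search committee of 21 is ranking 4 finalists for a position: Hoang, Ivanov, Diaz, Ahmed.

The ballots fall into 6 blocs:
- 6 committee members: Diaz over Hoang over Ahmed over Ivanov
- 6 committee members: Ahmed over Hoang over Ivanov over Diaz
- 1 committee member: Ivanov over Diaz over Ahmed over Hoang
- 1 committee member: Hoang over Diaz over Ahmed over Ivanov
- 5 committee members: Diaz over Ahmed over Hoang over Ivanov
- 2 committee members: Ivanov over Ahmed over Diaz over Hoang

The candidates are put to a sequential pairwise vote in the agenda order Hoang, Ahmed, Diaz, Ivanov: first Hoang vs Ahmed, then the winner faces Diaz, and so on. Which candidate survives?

Round 1: Hoang vs Ahmed — 7–14, Ahmed advances.
Round 2: Ahmed vs Diaz — 8–13, Diaz advances.
Round 3: Diaz vs Ivanov — 12–9, Diaz advances.
Diaz survives the agenda.

Diaz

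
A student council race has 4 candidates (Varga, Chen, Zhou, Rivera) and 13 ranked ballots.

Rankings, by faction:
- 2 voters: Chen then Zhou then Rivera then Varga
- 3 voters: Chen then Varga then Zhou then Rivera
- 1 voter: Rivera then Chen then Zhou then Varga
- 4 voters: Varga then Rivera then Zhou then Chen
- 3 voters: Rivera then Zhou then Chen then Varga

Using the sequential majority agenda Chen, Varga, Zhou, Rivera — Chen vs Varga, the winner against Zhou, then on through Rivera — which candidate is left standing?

Rivera

Round 1: Chen vs Varga — 9–4, Chen advances.
Round 2: Chen vs Zhou — 6–7, Zhou advances.
Round 3: Zhou vs Rivera — 5–8, Rivera advances.
Rivera survives the agenda.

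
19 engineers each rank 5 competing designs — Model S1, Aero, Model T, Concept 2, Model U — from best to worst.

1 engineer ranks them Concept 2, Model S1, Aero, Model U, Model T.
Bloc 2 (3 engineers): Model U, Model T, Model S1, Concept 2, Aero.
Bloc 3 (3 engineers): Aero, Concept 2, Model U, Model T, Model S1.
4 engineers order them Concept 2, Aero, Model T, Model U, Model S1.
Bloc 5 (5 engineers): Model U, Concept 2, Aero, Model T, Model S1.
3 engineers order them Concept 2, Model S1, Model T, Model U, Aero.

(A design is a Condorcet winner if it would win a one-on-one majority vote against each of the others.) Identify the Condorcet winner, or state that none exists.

Concept 2

Pairwise majorities:
Model S1 vs Aero: 7 to 12, Aero.
Model S1 vs Model T: 1+3 = 4 for Model S1, 15 for Model T — Model T by 15–4.
Model S1 vs Concept 2: Model S1 is ranked higher on 3 ballots, Concept 2 on 16. Concept 2 wins 16–3.
Model S1 vs Model U: Model S1 preferred on 1+3 = 4 ballots; Model U wins 15–4.
Aero vs Model T: 13 to 6, Aero.
Aero vs Concept 2: Aero preferred on 3 ballots; Concept 2 wins 16–3.
Aero vs Model U: Model U wins 11–8.
Model T vs Concept 2: Concept 2 wins 16–3.
Model T vs Model U: 4+3 = 7 for Model T, 12 for Model U — Model U by 12–7.
Concept 2 vs Model U: 11 to 8, Concept 2.
Concept 2 defeats every rival head-to-head and is the Condorcet winner.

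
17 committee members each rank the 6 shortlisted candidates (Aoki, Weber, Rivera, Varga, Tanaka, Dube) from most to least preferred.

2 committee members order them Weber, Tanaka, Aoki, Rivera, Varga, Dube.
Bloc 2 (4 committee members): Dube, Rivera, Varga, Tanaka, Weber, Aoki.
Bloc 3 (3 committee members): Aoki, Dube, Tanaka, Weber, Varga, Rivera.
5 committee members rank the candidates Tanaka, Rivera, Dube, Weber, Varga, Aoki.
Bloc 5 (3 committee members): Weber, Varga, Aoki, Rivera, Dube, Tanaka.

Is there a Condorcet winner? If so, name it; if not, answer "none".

none

Pairwise majorities:
Aoki vs Weber: 3 to 14, Weber.
Aoki vs Rivera: 2+3+3 = 8 for Aoki, 9 for Rivera — Rivera by 9–8.
Aoki vs Varga: Aoki preferred on 2+3 = 5 ballots; Varga wins 12–5.
Aoki vs Tanaka: Aoki preferred on 3+3 = 6 ballots; Tanaka wins 11–6.
Aoki vs Dube: 8 to 9, Dube.
Weber vs Rivera: Weber is ranked higher on 2+3+3 = 8 ballots, Rivera on 9. Rivera wins 9–8.
Weber vs Varga: Weber is ranked higher on 2+3+5+3 = 13 ballots, Varga on 4. Weber wins 13–4.
Weber vs Tanaka: Weber is ranked higher on 2+3 = 5 ballots, Tanaka on 12. Tanaka wins 12–5.
Weber vs Dube: Weber preferred on 2+3 = 5 ballots; Dube wins 12–5.
Rivera vs Varga: Rivera is ranked higher on 2+4+5 = 11 ballots, Varga on 6. Rivera wins 11–6.
Rivera vs Tanaka: 4+3 = 7 for Rivera, 10 for Tanaka — Tanaka by 10–7.
Rivera vs Dube: 2+5+3 = 10 for Rivera, 7 for Dube — Rivera by 10–7.
Varga vs Tanaka: Varga is ranked higher on 4+3 = 7 ballots, Tanaka on 10. Tanaka wins 10–7.
Varga vs Dube: 2+3 = 5 for Varga, 12 for Dube — Dube by 12–5.
Tanaka vs Dube: 7 to 10, Dube.
Each candidate drops at least one matchup (Aoki loses to Weber; Weber loses to Rivera; Rivera loses to Tanaka; Varga loses to Weber; Tanaka loses to Dube; Dube loses to Rivera); the cycle Rivera beats Dube beats Tanaka beats Rivera rules out a Condorcet winner.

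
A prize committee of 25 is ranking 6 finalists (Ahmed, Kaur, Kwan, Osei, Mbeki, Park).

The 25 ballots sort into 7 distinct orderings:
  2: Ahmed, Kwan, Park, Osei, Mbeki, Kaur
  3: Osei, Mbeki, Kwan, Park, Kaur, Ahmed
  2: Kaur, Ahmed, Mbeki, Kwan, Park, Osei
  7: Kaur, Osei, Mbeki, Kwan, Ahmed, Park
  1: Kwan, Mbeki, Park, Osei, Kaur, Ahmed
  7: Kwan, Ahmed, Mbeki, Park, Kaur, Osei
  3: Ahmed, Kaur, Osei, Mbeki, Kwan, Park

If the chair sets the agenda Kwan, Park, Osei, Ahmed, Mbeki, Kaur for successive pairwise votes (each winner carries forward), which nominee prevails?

Round 1: Kwan vs Park — 25–0, Kwan advances.
Round 2: Kwan vs Osei — 12–13, Osei advances.
Round 3: Osei vs Ahmed — 11–14, Ahmed advances.
Round 4: Ahmed vs Mbeki — 14–11, Ahmed advances.
Round 5: Ahmed vs Kaur — 12–13, Kaur advances.
Kaur survives the agenda.

Kaur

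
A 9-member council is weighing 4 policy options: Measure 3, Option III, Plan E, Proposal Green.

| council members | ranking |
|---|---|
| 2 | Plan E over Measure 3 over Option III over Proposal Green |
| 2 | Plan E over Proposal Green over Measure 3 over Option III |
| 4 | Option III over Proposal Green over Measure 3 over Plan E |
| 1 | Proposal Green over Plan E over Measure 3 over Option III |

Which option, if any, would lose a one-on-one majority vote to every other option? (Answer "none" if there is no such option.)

none

Pairwise majorities:
Measure 3 vs Option III: 5 to 4, Measure 3.
Measure 3–Plan E: Plan E 5–4.
Measure 3 vs Proposal Green: Proposal Green, 7–2.
Option III–Plan E: Plan E 5–4.
Option III vs Proposal Green: Option III, 6–3.
Plan E vs Proposal Green: Plan E preferred on 2+2 = 4 ballots; Proposal Green wins 5–4.
Each option has at least one pairwise win (Measure 3 beats Option III; Option III beats Proposal Green; Plan E beats Measure 3; Proposal Green beats Measure 3) — no Condorcet loser.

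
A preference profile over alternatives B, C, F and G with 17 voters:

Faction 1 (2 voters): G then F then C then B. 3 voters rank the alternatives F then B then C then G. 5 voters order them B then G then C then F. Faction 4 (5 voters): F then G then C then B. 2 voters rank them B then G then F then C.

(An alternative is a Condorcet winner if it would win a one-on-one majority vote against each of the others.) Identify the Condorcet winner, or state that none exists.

none

Check each pair by majority over 17 ballots:
B vs C: 3+5+2 = 10 for B, 7 for C — B by 10–7.
B vs F: B preferred on 5+2 = 7 ballots; F wins 10–7.
B vs G: 3+5+2 = 10 for B, 7 for G — B by 10–7.
C vs F: 5 to 12, F.
C vs G: 3 to 14, G.
F vs G: 8 to 9, G.
Every alternative loses at least once (B loses to F; C loses to B; F loses to G; G loses to B). The majority relation contains the cycle B > G > F > B, so there is no Condorcet winner.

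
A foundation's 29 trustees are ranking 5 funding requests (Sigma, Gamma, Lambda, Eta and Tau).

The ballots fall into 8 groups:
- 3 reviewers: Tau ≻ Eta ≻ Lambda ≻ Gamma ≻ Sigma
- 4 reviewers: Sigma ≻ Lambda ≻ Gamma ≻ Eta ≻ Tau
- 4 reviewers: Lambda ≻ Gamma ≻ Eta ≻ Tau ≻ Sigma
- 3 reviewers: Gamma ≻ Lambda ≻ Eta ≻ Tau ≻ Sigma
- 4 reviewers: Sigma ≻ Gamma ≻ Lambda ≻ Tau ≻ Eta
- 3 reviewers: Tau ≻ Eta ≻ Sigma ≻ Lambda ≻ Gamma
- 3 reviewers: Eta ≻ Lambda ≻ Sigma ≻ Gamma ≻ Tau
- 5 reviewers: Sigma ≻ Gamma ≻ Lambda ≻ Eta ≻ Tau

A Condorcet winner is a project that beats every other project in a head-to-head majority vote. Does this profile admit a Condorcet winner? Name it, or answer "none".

none

Head-to-head results (29 reviewers):
Sigma vs Gamma: 19 to 10, Sigma.
Sigma vs Lambda: Sigma is ranked higher on 4+4+3+5 = 16 ballots, Lambda on 13. Sigma wins 16–13.
Sigma vs Eta: Sigma is ranked higher on 4+4+5 = 13 ballots, Eta on 16. Eta wins 16–13.
Sigma vs Tau: 16 to 13, Sigma.
Gamma vs Lambda: Gamma preferred on 3+4+5 = 12 ballots; Lambda wins 17–12.
Gamma vs Eta: Gamma is ranked higher on 4+4+3+4+5 = 20 ballots, Eta on 9. Gamma wins 20–9.
Gamma vs Tau: 4+4+3+4+3+5 = 23 for Gamma, 6 for Tau — Gamma by 23–6.
Lambda vs Eta: 20 to 9, Lambda.
Lambda vs Tau: 23 to 6, Lambda.
Eta vs Tau: 19 to 10, Eta.
Every project loses at least once (Sigma loses to Eta; Gamma loses to Sigma; Lambda loses to Sigma; Eta loses to Gamma; Tau loses to Sigma). The majority relation contains the cycle Sigma → Gamma → Eta → Sigma, so there is no Condorcet winner.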